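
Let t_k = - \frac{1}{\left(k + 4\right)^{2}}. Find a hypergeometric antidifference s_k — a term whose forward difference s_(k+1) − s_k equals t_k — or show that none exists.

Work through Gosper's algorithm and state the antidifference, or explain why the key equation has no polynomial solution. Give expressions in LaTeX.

none (Gosper's algorithm certifies no s_k)

r(k) = (k + 4)**2/(k + 5)**2 after simplifying.
Take A(k)=k**2 + 8*k + 16, B(k)=k**2 + 10*k + 25, C(k)=1.
f must satisfy (k**2 + 8*k + 16)·f(k+1) − (k**2 + 8*k + 16)·f(k) = 1.
From deg A=2, deg B=2, deg C=0: d=0.
Put f(k) = c0: A·f(k+1) − B(k−1)·f(k) − C = -1; need -1 = 0 — inconsistent ⇒ no f, not summable.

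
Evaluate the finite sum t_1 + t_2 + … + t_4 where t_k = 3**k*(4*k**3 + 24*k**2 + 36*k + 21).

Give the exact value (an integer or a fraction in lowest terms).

The ratio is 3*(4*k**3 + 36*k**2 + 96*k + 85)/(4*k**3 + 24*k**2 + 36*k + 21).
Take A(k)=3, B(k)=1, C(k)=k**3 + 6*k**2 + 9*k + 21/4.
Key eq: (3)·f(k+1) = (1)·f(k) + (k**3 + 6*k**2 + 9*k + 21/4).
Bound: deg f ≤ 3.
Coefficient equations give f(k) = (2*k**3 + 3*k**2 + 3)/4.
So s_k = (B(k−1)f/C)·t_k = ((2*k**3 + 3*k**2 + 3)/(4*k**3 + 24*k**2 + 36*k + 21))·t_k = 3**k*(2*k**3 + 3*k**2 + 3).
Check: Δs_k = 3**k*(4*k**3 + 24*k**2 + 36*k + 21). ✓
Telescoping: Σ = s_(5) − s_(1) = 79704 − (24) = 79680.

Σ = 79680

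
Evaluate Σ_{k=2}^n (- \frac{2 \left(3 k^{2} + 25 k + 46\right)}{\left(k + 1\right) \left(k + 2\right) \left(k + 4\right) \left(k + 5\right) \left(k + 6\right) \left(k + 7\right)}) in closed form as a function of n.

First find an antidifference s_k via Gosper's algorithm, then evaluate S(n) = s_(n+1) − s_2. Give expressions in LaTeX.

Compute t_(k+1)/t_k: get (k + 1)*(k + 4)*(25*k + 3*(k + 1)**2 + 71)/((k + 3)*(k + 8)*(3*k**2 + 25*k + 46)).
Normal form (A,B,C) = (k + 1, k + 8, k**3 + 34*k**2/3 + 121*k/3 + 46).
f must satisfy (k + 1)·f(k+1) − (k + 7)·f(k) = k**3 + 34*k**2/3 + 121*k/3 + 46.
From deg A=1, deg B=1, deg C=3: d=6.
Solving with deg f ≤ 6: f(k) = k*(k + 2)*(k + 3)*(k + 5)*(k**2 + 11*k + 34)/72.
Then R = B(k−1)f/C = k*(k + 2)*(k + 5)*(k + 7)*(k**2 + 11*k + 34)/(24*(3*k**2 + 25*k + 46)), so s_k = R(k)·t_k = k*(-k**2 - 11*k - 34)/(12*(k**3 + 11*k**2 + 34*k + 24)).
Δs = 2*(-3*k**2 - 25*k - 46)/(k**6 + 25*k**5 + 247*k**4 + 1219*k**3 + 3112*k**2 + 3796*k + 1680), as required.
Telescope: S(n) = s_(n+1) − s_(2) = (-n**3 - 14*n**2 - 59*n - 46)/(12*(n**3 + 14*n**2 + 59*n + 70)) − (-5/72) = (-n**3 - 14*n**2 - 59*n + 74)/(72*(n**3 + 14*n**2 + 59*n + 70)).

S(n) = \frac{- n^{3} - 14 n^{2} - 59 n + 74}{72 \left(n^{3} + 14 n^{2} + 59 n + 70\right)}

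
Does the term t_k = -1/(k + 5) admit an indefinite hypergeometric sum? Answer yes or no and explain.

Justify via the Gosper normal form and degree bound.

No — key equation has no polynomial f.

Step 1: r(k) = (k + 5)/(k + 6).
Take A(k)=k + 5, B(k)=k + 6, C(k)=1.
Set up (k + 5)·f(k+1) − (k + 5)·f(k) − (1) = 0.
d = 0 from the (1,1,0) case.
f = c0 ⇒ A·f(k+1) − B(k−1)·f(k) − C = -1. The system {-1 = 0} is inconsistent; no antidifference.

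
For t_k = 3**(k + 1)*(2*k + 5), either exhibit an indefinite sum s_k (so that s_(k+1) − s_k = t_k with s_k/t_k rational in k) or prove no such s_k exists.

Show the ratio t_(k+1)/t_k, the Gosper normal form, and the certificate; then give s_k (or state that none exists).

t_(k+1)/t_k = 3*(2*k + 7)/(2*k + 5).
Gosper form: A/B · C(k+1)/C(k) with A=3, B=1, C=k + 5/2.
Solve (3)·f(k+1) − (1)·f(k) = k + 5/2.
deg f ≤ 1 (via 0,0,1).
Match coefficients ⇒ f(k) = (k + 1)/2.
Certificate R = B(k−1)f/C = (k + 1)/(2*k + 5) gives s_k = 3**(k + 1)*(k + 1).
Verify: 3**(k + 1)*(2*k + 5) matches t_k.

s_k = 3**(k + 1)*(k + 1)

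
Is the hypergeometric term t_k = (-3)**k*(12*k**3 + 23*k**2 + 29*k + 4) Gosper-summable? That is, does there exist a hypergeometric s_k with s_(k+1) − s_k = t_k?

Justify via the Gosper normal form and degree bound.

Step 1: r(k) = 3*(-12*k**3 - 59*k**2 - 111*k - 68)/(12*k**3 + 23*k**2 + 29*k + 4).
So A=-3 and B=1, with C=k**3 + 23*k**2/12 + 29*k/12 + 1/3.
Solve (-3)·f(k+1) − (1)·f(k) = k**3 + 23*k**2/12 + 29*k/12 + 1/3.
Bound: deg f ≤ 3.
Solve for f: f(k) = -(3*k**3 - k**2 + 2*k - 2)/12 (degree 3 ≤ 3).
Get s_k = R·t_k = (-3)**k*(-3*k**3 + k**2 - 2*k + 2) with R(k) = B(k−1)f(k)/C(k) = -(3*k**3 - k**2 + 2*k - 2)/(12*k**3 + 23*k**2 + 29*k + 4).
Check: Δs_k = (-3)**k*(12*k**3 + 23*k**2 + 29*k + 4). ✓

Yes. s_k = (-3)**k*(-3*k**3 + k**2 - 2*k + 2).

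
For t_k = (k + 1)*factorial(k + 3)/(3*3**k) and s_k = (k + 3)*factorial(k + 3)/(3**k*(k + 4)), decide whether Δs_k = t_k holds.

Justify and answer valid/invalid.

Invalid: residual -(k**2 + 5*k + 1)*factorial(k + 3)/(3*3**k*(k + 4)*(k + 5)) ≠ 0.

s_(k+1) = (k + 4)*factorial(k + 4)/(3*3**k*(k + 5))
s_(k+1) − s_k = (k**3 + 9*k**2 + 24*k + 19)*factorial(k + 3)/(3*3**k*(k + 4)*(k + 5))
(s_(k+1) − s_k) − t_k = -(k**2 + 5*k + 1)*factorial(k + 3)/(3*3**k*(k + 4)*(k + 5))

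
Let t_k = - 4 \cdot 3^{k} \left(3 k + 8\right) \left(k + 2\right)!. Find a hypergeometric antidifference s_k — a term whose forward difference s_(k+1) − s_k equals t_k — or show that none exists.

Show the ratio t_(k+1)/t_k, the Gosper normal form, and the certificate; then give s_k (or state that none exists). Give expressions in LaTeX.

The ratio is 3*(k + 3)*(3*k + 11)/(3*k + 8).
Gosper form: A/B · C(k+1)/C(k) with A=3*k + 9, B=1, C=k + 8/3.
Key eq: (3*k + 9)·f(k+1) = (1)·f(k) + (k + 8/3).
deg f ≤ 0 (via 1,0,1).
Coefficient equations give f(k) = 1/3.
Certificate R = B(k−1)f/C = 1/(3*k + 8) gives s_k = -4*3**k*factorial(k + 2).
Check: Δs_k = -4*3**k*(3*k + 8)*factorial(k + 2). ✓

s_k = - 4 \cdot 3^{k} \left(k + 2\right)!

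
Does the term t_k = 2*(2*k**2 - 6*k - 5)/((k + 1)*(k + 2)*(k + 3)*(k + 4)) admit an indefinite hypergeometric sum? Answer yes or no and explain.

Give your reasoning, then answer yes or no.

Ratio r(k) = (2*k**3 - 11*k - 9)/(2*k**3 + 4*k**2 - 35*k - 25).
Take A(k)=k + 1, B(k)=k + 5, C(k)=k**2 - 3*k - 5/2.
f must satisfy (k + 1)·f(k+1) − (k + 4)·f(k) = k**2 - 3*k - 5/2.
Degrees (1,1,2) ⇒ d ≤ 3.
Solve for f: f(k) = -k*(k**2 + 18*k + 11)/12 (degree 3 ≤ 3).
Then R = B(k−1)f/C = -k*(k + 4)*(k**2 + 18*k + 11)/(6*(2*k**2 - 6*k - 5)), so s_k = R(k)·t_k = k*(-k**2 - 18*k - 11)/(3*(k + 1)*(k + 2)*(k + 3)).
Δs = 2*(2*k**2 - 6*k - 5)/(k**4 + 10*k**3 + 35*k**2 + 50*k + 24), as required.

Yes. s_k = k*(-k**2 - 18*k - 11)/(3*(k + 1)*(k + 2)*(k + 3)).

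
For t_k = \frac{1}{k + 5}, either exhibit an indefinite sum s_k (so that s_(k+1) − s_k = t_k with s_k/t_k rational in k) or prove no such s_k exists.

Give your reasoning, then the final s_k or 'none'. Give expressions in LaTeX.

Step 1: r(k) = (k + 5)/(k + 6).
Gosper form: A/B · C(k+1)/C(k) with A=k + 5, B=k + 6, C=1.
Need (k + 5)·f(k+1) − (k + 5)·f(k) = 1.
From deg A=1, deg B=1, deg C=0: d=0.
Write f(k) = c0. Then LHS − RHS = -1, requiring -1 = 0: contradictory. No certificate.

none — t_k is not Gosper-summable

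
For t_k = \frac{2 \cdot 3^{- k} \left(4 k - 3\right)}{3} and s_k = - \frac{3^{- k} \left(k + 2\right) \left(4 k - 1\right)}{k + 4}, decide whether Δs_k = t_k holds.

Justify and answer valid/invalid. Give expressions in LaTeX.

Invalid: residual \frac{2 \cdot 3^{- k} \left(- 8 k^{2} - 38 k + 27\right)}{3 \left(k^{2} + 9 k + 20\right)} ≠ 0.

s_(k+1) = -(k + 3)*(4*k + 3)/(3*3**k*(k + 5))
s_(k+1) − s_k = 2*(4*k**3 + 25*k**2 + 15*k - 33)/(3*3**k*(k**2 + 9*k + 20))
(s_(k+1) − s_k) − t_k = 2*(-8*k**2 - 38*k + 27)/(3*3**k*(k**2 + 9*k + 20))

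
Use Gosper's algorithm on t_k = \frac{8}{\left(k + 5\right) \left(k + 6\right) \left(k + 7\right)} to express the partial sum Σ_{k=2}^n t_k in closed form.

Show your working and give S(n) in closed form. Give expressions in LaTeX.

r(k) = (k + 5)/(k + 8) after simplifying.
Gosper form: A/B · C(k+1)/C(k) with A=k + 5, B=k + 8, C=1.
Set up (k + 5)·f(k+1) − (k + 7)·f(k) − (1) = 0.
deg f ≤ 2 (via 1,1,0).
Solving with deg f ≤ 2: f(k) = k*(k + 11)/60.
Get s_k = R·t_k = 2*k*(k + 11)/(15*(k + 5)*(k + 6)) with R(k) = B(k−1)f(k)/C(k) = k*(k + 7)*(k + 11)/60.
Δs = 8/(k**3 + 18*k**2 + 107*k + 210), as required.
Σ_(k=2)^n t_k = s_(n+1) − s_(2) = (2*(n**2 + 13*n + 12)/(15*(n**2 + 13*n + 42))) − (13/210), i.e. (n**2 + 13*n - 14)/(14*(n**2 + 13*n + 42)).

S(n) = \frac{n^{2} + 13 n - 14}{14 \left(n^{2} + 13 n + 42\right)}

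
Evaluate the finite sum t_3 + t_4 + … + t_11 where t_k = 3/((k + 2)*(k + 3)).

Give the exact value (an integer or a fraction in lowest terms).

Step 1: r(k) = (k + 2)/(k + 4).
Take A(k)=k + 2, B(k)=k + 4, C(k)=1.
f must satisfy (k + 2)·f(k+1) − (k + 3)·f(k) = 1.
d = 1 from the (1,1,0) case.
Match coefficients ⇒ f(k) = k/2.
So s_k = (B(k−1)f/C)·t_k = (k*(k + 3)/2)·t_k = 3*k/(2*(k + 2)).
s_(k+1) − s_k = 3/(k**2 + 5*k + 6) = t_k.
Sum = s_(12) − s_(3); s_(12) = 9/7, s_(3) = 9/10 ⇒ 27/70.

Σ = 27/70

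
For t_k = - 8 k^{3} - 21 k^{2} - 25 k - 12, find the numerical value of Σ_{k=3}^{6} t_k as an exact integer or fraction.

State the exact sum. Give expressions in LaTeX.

Step 1: r(k) = (8*k**3 + 45*k**2 + 91*k + 66)/(8*k**3 + 21*k**2 + 25*k + 12).
Factor: A=1; B=1; C=k**3 + 21*k**2/8 + 25*k/8 + 3/2.
f must satisfy (1)·f(k+1) − (1)·f(k) = k**3 + 21*k**2/8 + 25*k/8 + 3/2.
Bound: deg f ≤ 4.
Solve for f: f(k) = k*(k + 1)*(2*k**2 + k + 3)/8 (degree 4 ≤ 4).
Certificate R = B(k−1)f/C = k*(2*k**2 + k + 3)/(8*k**2 + 13*k + 12) gives s_k = k*(-2*k**3 - 3*k**2 - 4*k - 3).
Δs = -8*k**3 - 21*k**2 - 25*k - 12, as required.
Telescoping: Σ = s_(7) − s_(3) = -6048 − (-288) = -5760.

Σ = -5760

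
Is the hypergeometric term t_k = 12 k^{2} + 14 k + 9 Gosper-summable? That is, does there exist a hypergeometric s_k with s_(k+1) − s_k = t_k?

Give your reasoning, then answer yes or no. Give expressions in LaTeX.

r(k) = (12*k**2 + 38*k + 35)/(12*k**2 + 14*k + 9) after simplifying.
So A=1 and B=1, with C=k**2 + 7*k/6 + 3/4.
Solve (1)·f(k+1) − (1)·f(k) = k**2 + 7*k/6 + 3/4.
Bound: deg f ≤ 3.
Solve for f: f(k) = k*(4*k**2 + k + 4)/12 (degree 3 ≤ 3).
Then R = B(k−1)f/C = k*(4*k**2 + k + 4)/(12*k**2 + 14*k + 9), so s_k = R(k)·t_k = k*(4*k**2 + k + 4).
s_(k+1) − s_k = 12*k**2 + 14*k + 9 = t_k.

Yes. s_k = k \left(4 k^{2} + k + 4\right).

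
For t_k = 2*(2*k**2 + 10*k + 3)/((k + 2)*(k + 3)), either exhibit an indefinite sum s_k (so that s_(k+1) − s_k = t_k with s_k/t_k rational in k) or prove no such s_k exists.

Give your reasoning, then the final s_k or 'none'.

Step 1: r(k) = (k + 2)*(10*k + 2*(k + 1)**2 + 13)/((k + 4)*(2*k**2 + 10*k + 3)).
Factor: A=k + 2; B=k + 4; C=k**2 + 5*k + 3/2.
Key eq: (k + 2)·f(k+1) = (k + 3)·f(k) + (k**2 + 5*k + 3/2).
d = 2 from the (1,1,2) case.
Match coefficients ⇒ f(k) = k*(4*k - 1)/4.
R(k) = B(k−1)·f(k)/C(k) = k*(k + 3)*(4*k - 1)/(2*(2*k**2 + 10*k + 3)); s_k = R·t_k = k*(4*k - 1)/(k + 2).
Δs = 2*(2*k**2 + 10*k + 3)/(k**2 + 5*k + 6), as required.

s_k = k*(4*k - 1)/(k + 2)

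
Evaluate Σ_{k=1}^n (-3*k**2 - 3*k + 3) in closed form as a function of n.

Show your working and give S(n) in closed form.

S(n) = n*(-n**2 - 3*n + 1)

Ratio r(k) = (k + (k + 1)**2)/(k**2 + k - 1).
A = 1, B = 1, C = k**2 + k - 1.
Key eq: (1)·f(k+1) = (1)·f(k) + (k**2 + k - 1).
Bound: deg f ≤ 3.
Coefficient equations give f(k) = k*(k - 2)*(k + 2)/3.
So s_k = (B(k−1)f/C)·t_k = (k*(k - 2)*(k + 2)/(3*(k**2 + k - 1)))·t_k = k*(4 - k**2).
Δs = -3*k**2 - 3*k + 3, as required.
s_(n+1) = -n**3 - 3*n**2 + n + 3 and s_(1) = 3, so S(n) = n*(-n**2 - 3*n + 1).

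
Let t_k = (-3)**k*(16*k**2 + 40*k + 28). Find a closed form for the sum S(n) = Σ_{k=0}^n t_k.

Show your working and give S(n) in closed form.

Compute t_(k+1)/t_k: get 3*(-4*k**2 - 18*k - 21)/(4*k**2 + 10*k + 7).
Normal form (A,B,C) = (-3, 1, k**2 + 5*k/2 + 7/4).
f must satisfy (-3)·f(k+1) − (1)·f(k) = k**2 + 5*k/2 + 7/4.
Degrees (0,0,2) ⇒ d ≤ 2.
Solve for f: f(k) = -(2*k + 1)**2/16 (degree 2 ≤ 2).
Then R = B(k−1)f/C = -(2*k + 1)**2/(4*(4*k**2 + 10*k + 7)), so s_k = R(k)·t_k = (-3)**k*(-4*k**2 - 4*k - 1).
Check: Δs_k = (-3)**k*(16*k**2 + 40*k + 28). ✓
Σ_(k=0)^n t_k = s_(n+1) − s_(0) = (3*(-3)**n*(4*n**2 + 12*n + 9)) − (-1), i.e. 12*(-3)**n*n**2 + 36*(-3)**n*n + 27*(-3)**n + 1.

S(n) = 12*(-3)**n*n**2 + 36*(-3)**n*n + 27*(-3)**n + 1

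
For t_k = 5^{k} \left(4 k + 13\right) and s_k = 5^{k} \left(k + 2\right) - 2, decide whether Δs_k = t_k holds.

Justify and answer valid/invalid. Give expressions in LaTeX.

Valid — Δs_k = t_k.

s_(k+1) = 5**(k + 1)*(k + 3) - 2
s_(k+1) − s_k = 5**k*(4*k + 13)
(s_(k+1) − s_k) − t_k = 0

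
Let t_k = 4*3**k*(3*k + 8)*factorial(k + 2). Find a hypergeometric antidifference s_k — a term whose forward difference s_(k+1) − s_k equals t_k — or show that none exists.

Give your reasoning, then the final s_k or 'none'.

The ratio is 3*(k + 3)*(3*k + 11)/(3*k + 8).
A = 3*k + 9, B = 1, C = k + 8/3.
f must satisfy (3*k + 9)·f(k+1) − (1)·f(k) = k + 8/3.
From deg A=1, deg B=0, deg C=1: d=0.
Match coefficients ⇒ f(k) = 1/3.
So s_k = (B(k−1)f/C)·t_k = (1/(3*k + 8))·t_k = 4*3**k*factorial(k + 2).
s_(k+1) − s_k = 4*3**k*(3*k + 8)*factorial(k + 2) = t_k.

s_k = 4*3**k*factorial(k + 2)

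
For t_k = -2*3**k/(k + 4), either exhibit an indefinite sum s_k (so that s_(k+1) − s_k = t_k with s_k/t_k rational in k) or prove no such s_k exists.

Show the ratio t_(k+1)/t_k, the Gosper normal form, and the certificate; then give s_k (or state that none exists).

r(k) = 3*(k + 4)/(k + 5) after simplifying.
Gosper form: A/B · C(k+1)/C(k) with A=3*k + 12, B=k + 5, C=1.
Key eq: (3*k + 12)·f(k+1) = (k + 4)·f(k) + (1).
deg f ≤ -1 (via 1,1,0).
Negative degree bound (-1): no f exists, t_k not Gosper-summable.

none (Gosper's algorithm certifies no s_k)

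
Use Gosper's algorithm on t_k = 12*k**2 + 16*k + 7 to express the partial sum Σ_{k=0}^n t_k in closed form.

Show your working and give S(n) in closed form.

S(n) = 4*n**3 + 14*n**2 + 17*n + 7

Ratio r(k) = (12*k**2 + 40*k + 35)/(12*k**2 + 16*k + 7).
Gosper form: A/B · C(k+1)/C(k) with A=1, B=1, C=k**2 + 4*k/3 + 7/12.
Key eq: (1)·f(k+1) = (1)·f(k) + (k**2 + 4*k/3 + 7/12).
d = 3 from the (0,0,2) case.
Solving with deg f ≤ 3: f(k) = k*(4*k**2 + 2*k + 1)/12.
Then R = B(k−1)f/C = k*(4*k**2 + 2*k + 1)/(12*k**2 + 16*k + 7), so s_k = R(k)·t_k = k*(4*k**2 + 2*k + 1).
Check: Δs_k = 12*k**2 + 16*k + 7. ✓
Σ_(k=0)^n t_k = s_(n+1) − s_(0) = (4*n**3 + 14*n**2 + 17*n + 7) − (0), i.e. 4*n**3 + 14*n**2 + 17*n + 7.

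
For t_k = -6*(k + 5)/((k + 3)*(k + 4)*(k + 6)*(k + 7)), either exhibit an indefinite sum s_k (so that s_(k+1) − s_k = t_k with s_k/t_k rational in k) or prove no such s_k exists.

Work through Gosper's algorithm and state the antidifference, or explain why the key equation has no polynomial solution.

Compute t_(k+1)/t_k: get (k + 3)*(k + 6)**2/((k + 5)**2*(k + 8)).
Normal form (A,B,C) = (k + 3, k + 8, k**2 + 10*k + 25).
Need (k + 3)·f(k+1) − (k + 7)·f(k) = k**2 + 10*k + 25.
Degrees (1,1,2) ⇒ d ≤ 4.
A polynomial solution: f(k) = k*(k + 4)*(k + 5)*(k + 9)/36.
R(k) = B(k−1)·f(k)/C(k) = k*(k + 4)*(k + 7)*(k + 9)/(36*(k + 5)); s_k = R·t_k = k*(-k - 9)/(6*(k**2 + 9*k + 18)).
Check: Δs_k = 6*(-k - 5)/(k**4 + 20*k**3 + 145*k**2 + 450*k + 504). ✓

s_k = k*(-k - 9)/(6*(k**2 + 9*k + 18))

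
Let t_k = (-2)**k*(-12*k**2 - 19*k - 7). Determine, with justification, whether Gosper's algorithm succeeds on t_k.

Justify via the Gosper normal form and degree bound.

r(k) = 2*(-12*k**2 - 43*k - 38)/(12*k**2 + 19*k + 7) after simplifying.
Factor: A=-2; B=1; C=k**2 + 19*k/12 + 7/12.
Solve (-2)·f(k+1) − (1)·f(k) = k**2 + 19*k/12 + 7/12.
Bound: deg f ≤ 2.
A polynomial solution: f(k) = -(4*k**2 + k - 1)/12.
Then R = B(k−1)f/C = -(4*k**2 + k - 1)/((k + 1)*(12*k + 7)), so s_k = R(k)·t_k = (-2)**k*(4*k**2 + k - 1).
Check: Δs_k = (-2)**k*(-12*k**2 - 19*k - 7). ✓

Yes. s_k = (-2)**k*(4*k**2 + k - 1).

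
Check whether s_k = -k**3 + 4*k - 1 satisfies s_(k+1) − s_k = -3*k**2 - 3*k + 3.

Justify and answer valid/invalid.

s_(k+1) = 4*k - (k + 1)**3 + 3
s_(k+1) − s_k = -3*k**2 - 3*k + 3
(s_(k+1) − s_k) − t_k = 0

valid (s_(k+1) − s_k reduces to t_k)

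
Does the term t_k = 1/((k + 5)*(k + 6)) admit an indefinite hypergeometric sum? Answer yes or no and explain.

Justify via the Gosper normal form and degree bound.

Step 1: r(k) = (k + 5)/(k + 7).
So A=k + 5 and B=k + 7, with C=1.
Set up (k + 5)·f(k+1) − (k + 6)·f(k) − (1) = 0.
From deg A=1, deg B=1, deg C=0: d=1.
Solving with deg f ≤ 1: f(k) = k/5.
Get s_k = R·t_k = k/(5*(k + 5)) with R(k) = B(k−1)f(k)/C(k) = k*(k + 6)/5.
Verify: 1/(k**2 + 11*k + 30) matches t_k.

Yes. s_k = k/(5*(k + 5)).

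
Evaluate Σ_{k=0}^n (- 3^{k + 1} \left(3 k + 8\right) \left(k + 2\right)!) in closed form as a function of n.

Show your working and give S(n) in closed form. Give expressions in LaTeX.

Step 1: r(k) = 3*(k + 3)*(3*k + 11)/(3*k + 8).
Normal form (A,B,C) = (3*k + 9, 1, k + 8/3).
Key eq: (3*k + 9)·f(k+1) = (1)·f(k) + (k + 8/3).
Degrees (1,0,1) ⇒ d ≤ 0.
A polynomial solution: f(k) = 1/3.
Get s_k = R·t_k = -3**(k + 1)*factorial(k + 2) with R(k) = B(k−1)f(k)/C(k) = 1/(3*k + 8).
Δs = -3**(k + 1)*(3*k + 8)*factorial(k + 2), as required.
Telescope: S(n) = s_(n+1) − s_(0) = -3**(n + 2)*factorial(n + 3) − (-6) = -9*3**n*factorial(n + 3) + 6.

S(n) = - 9 \cdot 3^{n} \left(n + 3\right)! + 6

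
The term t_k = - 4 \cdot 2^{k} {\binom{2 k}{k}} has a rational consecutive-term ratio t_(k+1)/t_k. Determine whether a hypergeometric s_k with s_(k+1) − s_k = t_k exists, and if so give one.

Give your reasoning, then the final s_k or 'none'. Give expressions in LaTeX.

none (Gosper's algorithm certifies no s_k)

r(k) = 4*(2*k + 1)/(k + 1) after simplifying.
A = 8*k + 4, B = k + 1, C = 1.
Key eq: (8*k + 4)·f(k+1) = (k)·f(k) + (1).
Bound: deg f ≤ -1.
Bound -1 < 0, so the key equation has no polynomial solution.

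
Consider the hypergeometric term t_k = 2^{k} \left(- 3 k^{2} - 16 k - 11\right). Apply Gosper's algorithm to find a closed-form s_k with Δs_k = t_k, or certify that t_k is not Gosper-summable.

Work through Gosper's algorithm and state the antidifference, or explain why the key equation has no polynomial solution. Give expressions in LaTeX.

t_(k+1)/t_k = 2*(3*k**2 + 22*k + 30)/(3*k**2 + 16*k + 11).
A = 2, B = 1, C = k**2 + 16*k/3 + 11/3.
Need (2)·f(k+1) − (1)·f(k) = k**2 + 16*k/3 + 11/3.
d = 2 from the (0,0,2) case.
Match coefficients ⇒ f(k) = (3*k**2 + 4*k - 3)/3.
So s_k = (B(k−1)f/C)·t_k = ((3*k**2 + 4*k - 3)/(3*k**2 + 16*k + 11))·t_k = 2**k*(-3*k**2 - 4*k + 3).
Check: Δs_k = 2**k*(-3*k**2 - 16*k - 11). ✓

s_k = 2^{k} \left(- 3 k^{2} - 4 k + 3\right)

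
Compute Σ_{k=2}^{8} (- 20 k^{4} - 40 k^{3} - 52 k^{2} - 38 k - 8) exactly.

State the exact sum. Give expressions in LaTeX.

Ratio r(k) = (10*k**4 + 60*k**3 + 146*k**2 + 171*k + 79)/(10*k**4 + 20*k**3 + 26*k**2 + 19*k + 4).
Factor: A=1; B=1; C=k**4 + 2*k**3 + 13*k**2/5 + 19*k/10 + 2/5.
Need (1)·f(k+1) − (1)·f(k) = k**4 + 2*k**3 + 13*k**2/5 + 19*k/10 + 2/5.
Bound: deg f ≤ 5.
Solving with deg f ≤ 5: f(k) = k*(4*k**4 + 4*k**2 + 3*k - 3)/20.
Certificate R = B(k−1)f/C = k*(4*k**4 + 4*k**2 + 3*k - 3)/(2*(10*k**4 + 20*k**3 + 26*k**2 + 19*k + 4)) gives s_k = k*(-4*k**4 - 4*k**2 - 3*k + 3).
Verify: -20*k**4 - 40*k**3 - 52*k**2 - 38*k - 8 matches t_k.
Evaluate s at k=9 and k=2: -239328 and -166; difference -239162.

Σ = -239162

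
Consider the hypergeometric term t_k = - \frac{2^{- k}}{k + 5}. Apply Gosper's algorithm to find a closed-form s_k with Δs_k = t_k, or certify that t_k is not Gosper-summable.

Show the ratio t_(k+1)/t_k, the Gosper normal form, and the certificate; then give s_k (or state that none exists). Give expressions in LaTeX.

none — t_k is not Gosper-summable

Step 1: r(k) = (k + 5)/(2*(k + 6)).
A = k/2 + 5/2, B = k + 6, C = 1.
Set up (k/2 + 5/2)·f(k+1) − (k + 5)·f(k) − (1) = 0.
From deg A=1, deg B=1, deg C=0: d=-1.
Bound -1 < 0, so the key equation has no polynomial solution.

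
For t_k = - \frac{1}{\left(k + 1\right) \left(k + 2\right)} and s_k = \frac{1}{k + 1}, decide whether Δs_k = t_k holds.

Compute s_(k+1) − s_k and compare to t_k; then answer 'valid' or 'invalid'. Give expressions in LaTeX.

s_(k+1) = 1/(k + 2)
s_(k+1) − s_k = -1/((k + 1)*(k + 2))
(s_(k+1) − s_k) − t_k = 0

valid (s_(k+1) − s_k reduces to t_k)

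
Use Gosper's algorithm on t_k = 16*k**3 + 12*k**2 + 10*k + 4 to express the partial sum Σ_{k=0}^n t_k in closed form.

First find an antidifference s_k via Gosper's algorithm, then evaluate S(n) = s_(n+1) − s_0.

S(n) = 4*n**4 + 12*n**3 + 15*n**2 + 11*n + 4

r(k) = (8*k**3 + 30*k**2 + 41*k + 21)/(8*k**3 + 6*k**2 + 5*k + 2) after simplifying.
Factor: A=1; B=1; C=k**3 + 3*k**2/4 + 5*k/8 + 1/4.
Solve (1)·f(k+1) − (1)·f(k) = k**3 + 3*k**2/4 + 5*k/8 + 1/4.
Bound: deg f ≤ 4.
Solving with deg f ≤ 4: f(k) = k*(4*k**3 - 4*k**2 + 3*k + 1)/16.
So s_k = (B(k−1)f/C)·t_k = (k*(4*k**3 - 4*k**2 + 3*k + 1)/(2*(2*k + 1)*(4*k**2 + k + 2)))·t_k = k*(4*k**3 - 4*k**2 + 3*k + 1).
Check: Δs_k = 16*k**3 + 12*k**2 + 10*k + 4. ✓
Σ_(k=0)^n t_k = s_(n+1) − s_(0) = (4*n**4 + 12*n**3 + 15*n**2 + 11*n + 4) − (0), i.e. 4*n**4 + 12*n**3 + 15*n**2 + 11*n + 4.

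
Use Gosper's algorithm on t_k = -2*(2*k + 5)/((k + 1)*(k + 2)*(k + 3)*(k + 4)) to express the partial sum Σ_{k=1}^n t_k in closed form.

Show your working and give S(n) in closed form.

r(k) = (k + 1)*(2*k + 7)/((k + 5)*(2*k + 5)) after simplifying.
Factor: A=k + 1; B=k + 5; C=k + 5/2.
f must satisfy (k + 1)·f(k+1) − (k + 4)·f(k) = k + 5/2.
d = 3 from the (1,1,1) case.
Coefficient equations give f(k) = k*(k + 2)*(k + 4)/6.
Certificate R = B(k−1)f/C = k*(k + 2)*(k + 4)**2/(3*(2*k + 5)) gives s_k = 2*k*(-k - 4)/(3*(k**2 + 4*k + 3)).
Check: Δs_k = 2*(-2*k - 5)/(k**4 + 10*k**3 + 35*k**2 + 50*k + 24). ✓
Evaluate: s_(n+1) = 2*(-n**2 - 6*n - 5)/(3*(n**2 + 6*n + 8)); subtract s_(1) = -5/12 ⇒ S(n) = n*(-n - 6)/(4*(n**2 + 6*n + 8)).

S(n) = n*(-n - 6)/(4*(n**2 + 6*n + 8))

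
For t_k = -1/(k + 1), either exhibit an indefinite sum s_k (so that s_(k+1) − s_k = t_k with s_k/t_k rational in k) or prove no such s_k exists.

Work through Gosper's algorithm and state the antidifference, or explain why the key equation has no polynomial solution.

none — t_k is not Gosper-summable

t_(k+1)/t_k = (k + 1)/(k + 2).
Gosper form: A/B · C(k+1)/C(k) with A=k + 1, B=k + 2, C=1.
f must satisfy (k + 1)·f(k+1) − (k + 1)·f(k) = 1.
Degrees (1,1,0) ⇒ d ≤ 0.
Write f(k) = c0. Then LHS − RHS = -1, requiring -1 = 0: contradictory. No certificate.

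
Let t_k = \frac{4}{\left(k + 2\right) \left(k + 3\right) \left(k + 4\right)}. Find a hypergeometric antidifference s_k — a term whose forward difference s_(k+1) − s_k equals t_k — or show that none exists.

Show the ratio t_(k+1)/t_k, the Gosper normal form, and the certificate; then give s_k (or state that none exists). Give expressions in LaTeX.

s_k = \frac{k \left(k + 5\right)}{3 \left(k + 2\right) \left(k + 3\right)}

Ratio r(k) = (k + 2)/(k + 5).
Factor: A=k + 2; B=k + 5; C=1.
Set up (k + 2)·f(k+1) − (k + 4)·f(k) − (1) = 0.
From deg A=1, deg B=1, deg C=0: d=2.
Solve for f: f(k) = k*(k + 5)/12 (degree 2 ≤ 2).
R(k) = B(k−1)·f(k)/C(k) = k*(k + 4)*(k + 5)/12; s_k = R·t_k = k*(k + 5)/(3*(k + 2)*(k + 3)).
Verify: 4/(k**3 + 9*k**2 + 26*k + 24) matches t_k.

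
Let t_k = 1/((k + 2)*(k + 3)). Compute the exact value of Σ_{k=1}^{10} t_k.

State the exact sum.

r(k) = (k + 2)/(k + 4) after simplifying.
A = k + 2, B = k + 4, C = 1.
Need (k + 2)·f(k+1) − (k + 3)·f(k) = 1.
d = 1 from the (1,1,0) case.
A polynomial solution: f(k) = k/2.
So s_k = (B(k−1)f/C)·t_k = (k*(k + 3)/2)·t_k = k/(2*(k + 2)).
s_(k+1) − s_k = 1/(k**2 + 5*k + 6) = t_k.
Sum = s_(11) − s_(1); s_(11) = 11/26, s_(1) = 1/6 ⇒ 10/39.

Σ = 10/39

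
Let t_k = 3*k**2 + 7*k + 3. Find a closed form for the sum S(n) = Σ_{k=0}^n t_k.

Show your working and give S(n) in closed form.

t_(k+1)/t_k = (3*k**2 + 13*k + 13)/(3*k**2 + 7*k + 3).
So A=1 and B=1, with C=k**2 + 7*k/3 + 1.
Set up (1)·f(k+1) − (1)·f(k) − (k**2 + 7*k/3 + 1) = 0.
From deg A=0, deg B=0, deg C=2: d=3.
Match coefficients ⇒ f(k) = k**2*(k + 2)/3.
R(k) = B(k−1)·f(k)/C(k) = k**2*(k + 2)/(3*k**2 + 7*k + 3); s_k = R·t_k = k**2*(k + 2).
s_(k+1) − s_k = 3*k**2 + 7*k + 3 = t_k.
Telescope: S(n) = s_(n+1) − s_(0) = n**3 + 5*n**2 + 7*n + 3 − (0) = n**3 + 5*n**2 + 7*n + 3.

S(n) = n**3 + 5*n**2 + 7*n + 3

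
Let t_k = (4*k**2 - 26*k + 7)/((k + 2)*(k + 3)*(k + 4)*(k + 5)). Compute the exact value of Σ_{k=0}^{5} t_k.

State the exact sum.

Ratio r(k) = -(k + 2)*(26*k - 4*(k + 1)**2 + 19)/((k + 6)*(4*k**2 - 26*k + 7)).
A = k + 2, B = k + 6, C = k**2 - 13*k/2 + 7/4.
f must satisfy (k + 2)·f(k+1) − (k + 5)·f(k) = k**2 - 13*k/2 + 7/4.
deg f ≤ 3 (via 1,1,2).
Match coefficients ⇒ f(k) = k*(k**2 - 23*k + 50)/32.
Then R = B(k−1)f/C = k*(k + 5)*(k**2 - 23*k + 50)/(8*(4*k**2 - 26*k + 7)), so s_k = R(k)·t_k = k*(k**2 - 23*k + 50)/(8*(k + 2)*(k + 3)*(k + 4)).
Verify: (4*k**2 - 26*k + 7)/(k**4 + 14*k**3 + 71*k**2 + 154*k + 120) matches t_k.
Sum = s_(6) − s_(0); s_(6) = -13/240, s_(0) = 0 ⇒ -13/240.

Σ = -13/240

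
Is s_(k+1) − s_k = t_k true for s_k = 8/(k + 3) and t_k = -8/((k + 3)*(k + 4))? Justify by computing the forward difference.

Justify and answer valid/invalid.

Valid: the claim telescopes to t_k.

s_(k+1) = 8/(k + 4)
s_(k+1) − s_k = -8/((k + 3)*(k + 4))
(s_(k+1) − s_k) − t_k = 0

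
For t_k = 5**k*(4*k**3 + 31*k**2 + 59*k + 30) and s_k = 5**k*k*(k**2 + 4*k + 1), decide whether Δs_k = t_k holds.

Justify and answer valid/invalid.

Valid: the claim telescopes to t_k.

s_(k+1) = 5**(k + 1)*(k + 1)*(4*k + (k + 1)**2 + 5)
s_(k+1) − s_k = 5**k*(4*k**3 + 31*k**2 + 59*k + 30)
(s_(k+1) − s_k) − t_k = 0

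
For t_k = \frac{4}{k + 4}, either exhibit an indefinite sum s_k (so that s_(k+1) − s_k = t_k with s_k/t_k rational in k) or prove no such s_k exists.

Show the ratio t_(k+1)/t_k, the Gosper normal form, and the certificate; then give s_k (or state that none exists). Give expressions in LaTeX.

none (Gosper's algorithm certifies no s_k)

The ratio is (k + 4)/(k + 5).
Normal form (A,B,C) = (k + 4, k + 5, 1).
Key eq: (k + 4)·f(k+1) = (k + 4)·f(k) + (1).
From deg A=1, deg B=1, deg C=0: d=0.
f = c0 ⇒ A·f(k+1) − B(k−1)·f(k) − C = -1. The system {-1 = 0} is inconsistent; no antidifference.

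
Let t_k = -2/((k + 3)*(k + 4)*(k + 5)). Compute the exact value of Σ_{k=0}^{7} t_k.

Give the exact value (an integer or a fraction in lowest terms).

The ratio is (k + 3)/(k + 6).
Take A(k)=k + 3, B(k)=k + 6, C(k)=1.
Set up (k + 3)·f(k+1) − (k + 5)·f(k) − (1) = 0.
deg f ≤ 2 (via 1,1,0).
A polynomial solution: f(k) = k*(k + 7)/24.
So s_k = (B(k−1)f/C)·t_k = (k*(k + 5)*(k + 7)/24)·t_k = k*(-k - 7)/(12*(k + 3)*(k + 4)).
s_(k+1) − s_k = -2/(k**3 + 12*k**2 + 47*k + 60) = t_k.
Σ_(k=0)^(7) t_k = s_(8) − s_(0) = -5/66 − (0) = -5/66.

Σ = -5/66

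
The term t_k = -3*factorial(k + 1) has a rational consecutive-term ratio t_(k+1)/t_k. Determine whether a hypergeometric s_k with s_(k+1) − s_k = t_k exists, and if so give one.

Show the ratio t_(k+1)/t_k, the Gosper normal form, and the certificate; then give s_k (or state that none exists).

t_(k+1)/t_k = k + 2.
A = k + 2, B = 1, C = 1.
Set up (k + 2)·f(k+1) − (1)·f(k) − (1) = 0.
Bound: deg f ≤ -1.
Negative degree bound (-1): no f exists, t_k not Gosper-summable.

not Gosper-summable; s_k does not exist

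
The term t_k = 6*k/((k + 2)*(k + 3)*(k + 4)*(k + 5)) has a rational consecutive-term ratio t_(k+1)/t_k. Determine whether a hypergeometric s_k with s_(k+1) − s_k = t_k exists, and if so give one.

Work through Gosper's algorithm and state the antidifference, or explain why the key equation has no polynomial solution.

The ratio is (k + 1)*(k + 2)/(k*(k + 6)).
Take A(k)=k + 2, B(k)=k + 6, C(k)=k.
Set up (k + 2)·f(k+1) − (k + 5)·f(k) − (k) = 0.
Bound: deg f ≤ 3.
Coefficient equations give f(k) = k*(k - 1)*(k + 10)/72.
Certificate R = B(k−1)f/C = (k - 1)*(k + 5)*(k + 10)/72 gives s_k = k*(k**2 + 9*k - 10)/(12*(k + 2)*(k + 3)*(k + 4)).
Verify: 6*k/(k**4 + 14*k**3 + 71*k**2 + 154*k + 120) matches t_k.

s_k = k*(k**2 + 9*k - 10)/(12*(k + 2)*(k + 3)*(k + 4))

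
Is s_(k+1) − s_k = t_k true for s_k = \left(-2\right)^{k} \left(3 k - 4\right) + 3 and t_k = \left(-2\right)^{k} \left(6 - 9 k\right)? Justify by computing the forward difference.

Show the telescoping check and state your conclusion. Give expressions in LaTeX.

Valid — Δs_k = t_k.

s_(k+1) = (-2)**(k + 1)*(3*k - 1) + 3
s_(k+1) − s_k = (-2)**k*(6 - 9*k)
(s_(k+1) − s_k) − t_k = 0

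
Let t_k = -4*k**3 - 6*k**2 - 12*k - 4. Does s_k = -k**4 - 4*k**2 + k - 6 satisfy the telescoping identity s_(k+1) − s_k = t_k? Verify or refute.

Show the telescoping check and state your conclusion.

s_(k+1) = k - (k + 1)**4 - 4*(k + 1)**2 - 5
s_(k+1) − s_k = -4*k**3 - 6*k**2 - 12*k - 4
(s_(k+1) − s_k) − t_k = 0

valid (s_(k+1) − s_k reduces to t_k)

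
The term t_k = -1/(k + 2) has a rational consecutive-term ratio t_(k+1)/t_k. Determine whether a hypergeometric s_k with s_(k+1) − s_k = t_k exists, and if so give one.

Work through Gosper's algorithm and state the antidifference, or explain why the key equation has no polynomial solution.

not Gosper-summable; s_k does not exist

Compute t_(k+1)/t_k: get (k + 2)/(k + 3).
Normal form (A,B,C) = (k + 2, k + 3, 1).
f must satisfy (k + 2)·f(k+1) − (k + 2)·f(k) = 1.
From deg A=1, deg B=1, deg C=0: d=0.
Generic f = c0 gives residual -1; -1 = 0 cannot hold, so t_k is not Gosper-summable.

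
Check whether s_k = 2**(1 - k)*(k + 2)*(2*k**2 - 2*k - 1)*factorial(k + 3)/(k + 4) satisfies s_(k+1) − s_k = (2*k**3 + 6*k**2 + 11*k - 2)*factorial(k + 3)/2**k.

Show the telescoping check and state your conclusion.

s_(k+1) = (k + 3)*(2*k**2 + 2*k - 1)*factorial(k + 4)/(2**k*(k + 5))
s_(k+1) − s_k = (2*k**5 + 20*k**4 + 77*k**3 + 155*k**2 + 110*k - 28)*factorial(k + 3)/(2**k*(k + 4)*(k + 5))
(s_(k+1) − s_k) − t_k = -2**(1 - k)*(2*k**4 + 14*k**3 + 31*k**2 + 46*k - 6)*factorial(k + 3)/((k + 4)*(k + 5))

Invalid: residual -2**(1 - k)*(2*k**4 + 14*k**3 + 31*k**2 + 46*k - 6)*factorial(k + 3)/((k + 4)*(k + 5)) ≠ 0.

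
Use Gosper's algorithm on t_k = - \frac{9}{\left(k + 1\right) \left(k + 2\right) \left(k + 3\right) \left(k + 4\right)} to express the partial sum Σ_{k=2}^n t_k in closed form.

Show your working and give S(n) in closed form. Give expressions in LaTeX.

S(n) = \frac{- n^{3} - 9 n^{2} - 26 n + 36}{20 \left(n^{3} + 9 n^{2} + 26 n + 24\right)}

The ratio is (k + 1)/(k + 5).
Take A(k)=k + 1, B(k)=k + 5, C(k)=1.
f must satisfy (k + 1)·f(k+1) − (k + 4)·f(k) = 1.
Bound: deg f ≤ 3.
Coefficient equations give f(k) = k*(k**2 + 6*k + 11)/18.
Then R = B(k−1)f/C = k*(k + 4)*(k**2 + 6*k + 11)/18, so s_k = R(k)·t_k = k*(-k**2 - 6*k - 11)/(2*(k + 1)*(k + 2)*(k + 3)).
Δs = -9/(k**4 + 10*k**3 + 35*k**2 + 50*k + 24), as required.
Telescope: S(n) = s_(n+1) − s_(2) = (-n**3 - 9*n**2 - 26*n - 18)/(2*(n**3 + 9*n**2 + 26*n + 24)) − (-9/20) = (-n**3 - 9*n**2 - 26*n + 36)/(20*(n**3 + 9*n**2 + 26*n + 24)).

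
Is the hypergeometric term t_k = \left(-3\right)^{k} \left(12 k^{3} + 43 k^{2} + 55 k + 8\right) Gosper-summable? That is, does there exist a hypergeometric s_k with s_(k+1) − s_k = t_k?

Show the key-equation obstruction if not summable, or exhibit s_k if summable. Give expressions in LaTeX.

Yes. s_k = \left(-3\right)^{k} \left(- 3 k^{3} - 4 k^{2} - k + 4\right).

t_(k+1)/t_k = 3*(-12*k**3 - 79*k**2 - 177*k - 118)/(12*k**3 + 43*k**2 + 55*k + 8).
Take A(k)=-3, B(k)=1, C(k)=k**3 + 43*k**2/12 + 55*k/12 + 2/3.
Solve (-3)·f(k+1) − (1)·f(k) = k**3 + 43*k**2/12 + 55*k/12 + 2/3.
Degrees (0,0,3) ⇒ d ≤ 3.
Solve for f: f(k) = -(3*k**3 + 4*k**2 + k - 4)/12 (degree 3 ≤ 3).
Then R = B(k−1)f/C = -(3*k**3 + 4*k**2 + k - 4)/(12*k**3 + 43*k**2 + 55*k + 8), so s_k = R(k)·t_k = (-3)**k*(-3*k**3 - 4*k**2 - k + 4).
Verify: (-3)**k*(12*k**3 + 43*k**2 + 55*k + 8) matches t_k.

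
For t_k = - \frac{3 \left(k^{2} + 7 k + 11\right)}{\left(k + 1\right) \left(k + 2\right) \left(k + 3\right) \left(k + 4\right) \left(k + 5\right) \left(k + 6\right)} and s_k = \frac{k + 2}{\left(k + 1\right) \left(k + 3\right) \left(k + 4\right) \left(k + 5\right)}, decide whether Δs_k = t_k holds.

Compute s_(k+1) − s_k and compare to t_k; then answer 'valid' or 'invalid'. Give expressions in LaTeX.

Invalid: residual \frac{2 \left(4 k + 9\right)}{k^{6} + 21 k^{5} + 175 k^{4} + 735 k^{3} + 1624 k^{2} + 1764 k + 720} ≠ 0.

s_(k+1) = (k + 3)/((k + 2)*(k + 4)*(k + 5)*(k + 6))
s_(k+1) − s_k = ((k + 1)*(k + 3)**2 - (k + 2)**2*(k + 6))/((k + 1)*(k + 2)*(k + 3)*(k + 4)*(k + 5)*(k + 6))
(s_(k+1) − s_k) − t_k = 2*(4*k + 9)/(k**6 + 21*k**5 + 175*k**4 + 735*k**3 + 1624*k**2 + 1764*k + 720)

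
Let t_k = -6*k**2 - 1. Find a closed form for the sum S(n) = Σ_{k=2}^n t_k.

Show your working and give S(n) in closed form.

t_(k+1)/t_k = (6*(k + 1)**2 + 1)/(6*k**2 + 1).
Normal form (A,B,C) = (1, 1, k**2 + 1/6).
Solve (1)·f(k+1) − (1)·f(k) = k**2 + 1/6.
Bound: deg f ≤ 3.
Solve for f: f(k) = k*(2*k**2 - 3*k + 2)/6 (degree 3 ≤ 3).
R(k) = B(k−1)·f(k)/C(k) = k*(2*k**2 - 3*k + 2)/(6*k**2 + 1); s_k = R·t_k = k*(-2*k**2 + 3*k - 2).
s_(k+1) − s_k = -6*k**2 - 1 = t_k.
Evaluate: s_(n+1) = -2*n**3 - 3*n**2 - 2*n - 1; subtract s_(2) = -8 ⇒ S(n) = -2*n**3 - 3*n**2 - 2*n + 7.

S(n) = -2*n**3 - 3*n**2 - 2*n + 7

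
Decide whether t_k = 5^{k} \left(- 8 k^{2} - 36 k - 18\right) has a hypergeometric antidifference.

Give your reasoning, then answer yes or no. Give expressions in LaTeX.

Yes. s_k = 5^{k} \left(- 2 k^{2} - 4 k + 3\right).

The ratio is 5*(4*k**2 + 26*k + 31)/(4*k**2 + 18*k + 9).
So A=5 and B=1, with C=k**2 + 9*k/2 + 9/4.
f must satisfy (5)·f(k+1) − (1)·f(k) = k**2 + 9*k/2 + 9/4.
deg f ≤ 2 (via 0,0,2).
Solving with deg f ≤ 2: f(k) = (2*k**2 + 4*k - 3)/8.
Certificate R = B(k−1)f/C = (2*k**2 + 4*k - 3)/(2*(4*k**2 + 18*k + 9)) gives s_k = 5**k*(-2*k**2 - 4*k + 3).
Verify: 5**k*(-8*k**2 - 36*k - 18) matches t_k.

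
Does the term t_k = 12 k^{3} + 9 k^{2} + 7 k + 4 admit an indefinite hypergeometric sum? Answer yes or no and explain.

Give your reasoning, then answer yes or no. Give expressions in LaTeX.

Yes. s_k = k \left(3 k^{3} - 3 k^{2} + 2 k + 2\right).

r(k) = (12*k**3 + 45*k**2 + 61*k + 32)/(12*k**3 + 9*k**2 + 7*k + 4) after simplifying.
Normal form (A,B,C) = (1, 1, k**3 + 3*k**2/4 + 7*k/12 + 1/3).
Solve (1)·f(k+1) − (1)·f(k) = k**3 + 3*k**2/4 + 7*k/12 + 1/3.
Degrees (0,0,3) ⇒ d ≤ 4.
Coefficient equations give f(k) = k*(3*k**3 - 3*k**2 + 2*k + 2)/12.
So s_k = (B(k−1)f/C)·t_k = (k*(3*k**3 - 3*k**2 + 2*k + 2)/(12*k**3 + 9*k**2 + 7*k + 4))·t_k = k*(3*k**3 - 3*k**2 + 2*k + 2).
Δs = 12*k**3 + 9*k**2 + 7*k + 4, as required.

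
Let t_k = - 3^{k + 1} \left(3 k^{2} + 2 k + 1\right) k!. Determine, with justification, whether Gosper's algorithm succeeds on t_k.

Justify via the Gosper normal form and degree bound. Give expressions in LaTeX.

t_(k+1)/t_k = 3*(3*k**3 + 11*k**2 + 14*k + 6)/(3*k**2 + 2*k + 1).
Normal form (A,B,C) = (3*k + 3, 1, k**2 + 2*k/3 + 1/3).
Key eq: (3*k + 3)·f(k+1) = (1)·f(k) + (k**2 + 2*k/3 + 1/3).
deg f ≤ 1 (via 1,0,2).
Match coefficients ⇒ f(k) = (k - 1)/3.
So s_k = (B(k−1)f/C)·t_k = ((k - 1)/(3*k**2 + 2*k + 1))·t_k = -3**(k + 1)*(k - 1)*factorial(k).
Δs = -3**(k + 1)*(3*k**2 + 2*k + 1)*factorial(k), as required.

Yes. s_k = - 3^{k + 1} \left(k - 1\right) k!.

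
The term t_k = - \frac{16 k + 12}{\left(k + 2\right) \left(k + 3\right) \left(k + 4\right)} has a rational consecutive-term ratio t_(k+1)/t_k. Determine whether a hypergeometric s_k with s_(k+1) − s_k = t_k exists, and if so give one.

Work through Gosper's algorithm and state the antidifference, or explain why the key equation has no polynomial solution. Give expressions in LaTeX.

s_k = - \frac{k \left(11 k + 7\right)}{3 \left(k + 2\right) \left(k + 3\right)}

Compute t_(k+1)/t_k: get (k + 2)*(4*k + 7)/((k + 5)*(4*k + 3)).
Factor: A=k + 2; B=k + 5; C=k + 3/4.
Need (k + 2)·f(k+1) − (k + 4)·f(k) = k + 3/4.
d = 2 from the (1,1,1) case.
Solving with deg f ≤ 2: f(k) = k*(11*k + 7)/48.
Get s_k = R·t_k = -k*(11*k + 7)/(3*(k + 2)*(k + 3)) with R(k) = B(k−1)f(k)/C(k) = k*(k + 4)*(11*k + 7)/(12*(4*k + 3)).
Δs = 4*(-4*k - 3)/(k**3 + 9*k**2 + 26*k + 24), as required.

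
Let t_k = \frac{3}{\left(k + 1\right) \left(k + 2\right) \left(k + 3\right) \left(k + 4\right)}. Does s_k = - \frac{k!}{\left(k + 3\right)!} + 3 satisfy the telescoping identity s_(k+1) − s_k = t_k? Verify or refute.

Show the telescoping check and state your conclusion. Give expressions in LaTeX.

Valid: the claim telescopes to t_k.

s_(k+1) = -factorial(k + 1)/factorial(k + 4) + 3
s_(k+1) − s_k = 3/((k + 1)*(k + 2)*(k + 3)*(k + 4))
(s_(k+1) − s_k) − t_k = 0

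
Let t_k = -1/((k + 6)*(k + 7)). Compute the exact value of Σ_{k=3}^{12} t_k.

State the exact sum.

Σ = -10/171

The ratio is (k + 6)/(k + 8).
A = k + 6, B = k + 8, C = 1.
Key eq: (k + 6)·f(k+1) = (k + 7)·f(k) + (1).
Degrees (1,1,0) ⇒ d ≤ 1.
Solving with deg f ≤ 1: f(k) = k/6.
R(k) = B(k−1)·f(k)/C(k) = k*(k + 7)/6; s_k = R·t_k = -k/(6*k + 36).
Verify: -1/(k**2 + 13*k + 42) matches t_k.
Sum = s_(13) − s_(3); s_(13) = -13/114, s_(3) = -1/18 ⇒ -10/171.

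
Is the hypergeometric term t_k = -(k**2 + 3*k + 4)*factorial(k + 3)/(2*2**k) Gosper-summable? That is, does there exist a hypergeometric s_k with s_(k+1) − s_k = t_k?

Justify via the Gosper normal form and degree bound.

Yes. s_k = -k*factorial(k + 3)/2**k.

t_(k+1)/t_k = (k + 4)*(3*k + (k + 1)**2 + 7)/(2*(k**2 + 3*k + 4)).
So A=k/2 + 2 and B=1, with C=k**2 + 3*k + 4.
Key eq: (k/2 + 2)·f(k+1) = (1)·f(k) + (k**2 + 3*k + 4).
deg f ≤ 1 (via 1,0,2).
Solving with deg f ≤ 1: f(k) = 2*k.
Get s_k = R·t_k = -k*factorial(k + 3)/2**k with R(k) = B(k−1)f(k)/C(k) = 2*k/(k**2 + 3*k + 4).
Check: Δs_k = -(k**2 + 3*k + 4)*factorial(k + 3)/(2*2**k). ✓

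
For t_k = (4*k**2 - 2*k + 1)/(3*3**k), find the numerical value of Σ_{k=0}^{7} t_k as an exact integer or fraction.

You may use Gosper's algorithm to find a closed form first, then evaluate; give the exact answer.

Σ = 4328/2187

r(k) = (4*k**2 + 6*k + 3)/(3*(4*k**2 - 2*k + 1)) after simplifying.
Gosper form: A/B · C(k+1)/C(k) with A=1/3, B=1, C=k**2 - k/2 + 1/4.
Set up (1/3)·f(k+1) − (1)·f(k) − (k**2 - k/2 + 1/4) = 0.
Bound: deg f ≤ 2.
Match coefficients ⇒ f(k) = -3*(2*k**2 + k + 2)/4.
Certificate R = B(k−1)f/C = -3*(2*k**2 + k + 2)/(4*k**2 - 2*k + 1) gives s_k = (-2*k**2 - k - 2)/3**k.
Verify: (4*k**2 - 2*k + 1)/(3*3**k) matches t_k.
Evaluate s at k=8 and k=0: -46/2187 and -2; difference 4328/2187.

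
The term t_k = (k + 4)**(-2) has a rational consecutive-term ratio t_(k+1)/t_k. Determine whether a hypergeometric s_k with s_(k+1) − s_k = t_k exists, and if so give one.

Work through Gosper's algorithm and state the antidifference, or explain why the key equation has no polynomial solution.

t_(k+1)/t_k = (k + 4)**2/(k + 5)**2.
Gosper form: A/B · C(k+1)/C(k) with A=k**2 + 8*k + 16, B=k**2 + 10*k + 25, C=1.
f must satisfy (k**2 + 8*k + 16)·f(k+1) − (k**2 + 8*k + 16)·f(k) = 1.
deg f ≤ 0 (via 2,2,0).
Put f(k) = c0: A·f(k+1) − B(k−1)·f(k) − C = -1; need -1 = 0 — inconsistent ⇒ no f, not summable.

none (Gosper's algorithm certifies no s_k)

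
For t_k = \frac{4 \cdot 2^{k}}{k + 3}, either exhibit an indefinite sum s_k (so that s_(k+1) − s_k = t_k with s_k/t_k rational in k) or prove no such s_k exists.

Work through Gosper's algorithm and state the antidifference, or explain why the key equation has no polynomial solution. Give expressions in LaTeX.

Step 1: r(k) = 2*(k + 3)/(k + 4).
A = 2*k + 6, B = k + 4, C = 1.
Set up (2*k + 6)·f(k+1) − (k + 3)·f(k) − (1) = 0.
d = -1 from the (1,1,0) case.
deg f ≤ -1 is impossible — no certificate.

no hypergeometric antidifference exists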